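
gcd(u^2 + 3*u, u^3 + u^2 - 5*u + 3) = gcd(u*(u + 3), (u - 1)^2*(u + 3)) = u + 3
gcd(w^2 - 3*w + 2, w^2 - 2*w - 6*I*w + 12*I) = w - 2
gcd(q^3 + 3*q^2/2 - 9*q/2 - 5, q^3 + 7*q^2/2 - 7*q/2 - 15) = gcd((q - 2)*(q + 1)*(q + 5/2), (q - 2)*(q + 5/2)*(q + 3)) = q^2 + q/2 - 5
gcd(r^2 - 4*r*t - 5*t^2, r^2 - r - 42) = 1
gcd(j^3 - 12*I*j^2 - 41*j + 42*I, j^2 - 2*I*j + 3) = j - 3*I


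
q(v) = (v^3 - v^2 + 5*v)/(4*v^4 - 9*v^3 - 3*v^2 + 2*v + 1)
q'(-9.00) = 0.00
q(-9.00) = -0.03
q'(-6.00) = -0.00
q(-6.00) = -0.04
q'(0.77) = 8.46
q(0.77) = -1.91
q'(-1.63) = -0.32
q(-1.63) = -0.27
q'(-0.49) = -16.33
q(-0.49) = -4.77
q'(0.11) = 3.70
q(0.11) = 0.46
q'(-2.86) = -0.05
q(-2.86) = -0.10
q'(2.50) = -174.10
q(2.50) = 7.61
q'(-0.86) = -3.48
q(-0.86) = -1.14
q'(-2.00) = -0.16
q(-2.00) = -0.18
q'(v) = (3*v^2 - 2*v + 5)/(4*v^4 - 9*v^3 - 3*v^2 + 2*v + 1) + (v^3 - v^2 + 5*v)*(-16*v^3 + 27*v^2 + 6*v - 2)/(4*v^4 - 9*v^3 - 3*v^2 + 2*v + 1)^2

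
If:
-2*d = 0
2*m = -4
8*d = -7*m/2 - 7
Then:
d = 0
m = -2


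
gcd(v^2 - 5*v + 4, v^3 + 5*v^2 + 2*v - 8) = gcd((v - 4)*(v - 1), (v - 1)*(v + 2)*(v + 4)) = v - 1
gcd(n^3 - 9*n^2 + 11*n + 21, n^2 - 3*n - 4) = n + 1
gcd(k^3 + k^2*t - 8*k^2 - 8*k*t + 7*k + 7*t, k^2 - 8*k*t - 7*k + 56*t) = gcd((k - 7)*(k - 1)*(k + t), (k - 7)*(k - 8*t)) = k - 7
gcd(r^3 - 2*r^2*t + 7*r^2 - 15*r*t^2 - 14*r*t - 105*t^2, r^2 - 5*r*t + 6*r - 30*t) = r - 5*t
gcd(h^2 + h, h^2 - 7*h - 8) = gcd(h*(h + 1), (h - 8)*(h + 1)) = h + 1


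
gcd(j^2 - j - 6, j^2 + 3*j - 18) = j - 3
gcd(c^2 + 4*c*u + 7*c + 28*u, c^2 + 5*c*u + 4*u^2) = c + 4*u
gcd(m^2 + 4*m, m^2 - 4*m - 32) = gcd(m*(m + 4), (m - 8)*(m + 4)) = m + 4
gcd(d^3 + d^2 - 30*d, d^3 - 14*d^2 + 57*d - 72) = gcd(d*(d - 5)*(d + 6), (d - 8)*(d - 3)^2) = 1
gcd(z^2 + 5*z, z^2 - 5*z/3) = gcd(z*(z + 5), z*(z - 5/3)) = z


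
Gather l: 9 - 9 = 0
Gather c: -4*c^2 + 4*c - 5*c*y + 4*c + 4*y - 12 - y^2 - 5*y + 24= -4*c^2 + c*(8 - 5*y) - y^2 - y + 12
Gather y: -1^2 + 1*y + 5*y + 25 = 6*y + 24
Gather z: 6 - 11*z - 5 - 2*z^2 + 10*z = -2*z^2 - z + 1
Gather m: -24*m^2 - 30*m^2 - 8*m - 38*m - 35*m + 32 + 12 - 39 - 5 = -54*m^2 - 81*m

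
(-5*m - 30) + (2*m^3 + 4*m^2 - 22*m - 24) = 2*m^3 + 4*m^2 - 27*m - 54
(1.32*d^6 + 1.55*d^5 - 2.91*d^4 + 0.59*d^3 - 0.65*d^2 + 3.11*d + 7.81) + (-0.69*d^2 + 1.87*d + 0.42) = 1.32*d^6 + 1.55*d^5 - 2.91*d^4 + 0.59*d^3 - 1.34*d^2 + 4.98*d + 8.23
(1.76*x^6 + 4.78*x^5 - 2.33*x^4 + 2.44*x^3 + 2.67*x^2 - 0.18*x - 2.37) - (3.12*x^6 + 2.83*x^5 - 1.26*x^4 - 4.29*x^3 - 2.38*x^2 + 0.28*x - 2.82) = -1.36*x^6 + 1.95*x^5 - 1.07*x^4 + 6.73*x^3 + 5.05*x^2 - 0.46*x + 0.45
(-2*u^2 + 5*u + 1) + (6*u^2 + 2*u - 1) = 4*u^2 + 7*u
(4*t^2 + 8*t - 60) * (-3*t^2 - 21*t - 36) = -12*t^4 - 108*t^3 - 132*t^2 + 972*t + 2160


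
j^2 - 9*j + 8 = (j - 8)*(j - 1)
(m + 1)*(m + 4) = m^2 + 5*m + 4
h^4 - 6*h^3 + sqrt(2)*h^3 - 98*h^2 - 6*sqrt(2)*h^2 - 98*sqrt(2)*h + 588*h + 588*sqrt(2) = (h - 6)*(h - 7*sqrt(2))*(h + sqrt(2))*(h + 7*sqrt(2))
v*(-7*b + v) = -7*b*v + v^2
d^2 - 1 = (d - 1)*(d + 1)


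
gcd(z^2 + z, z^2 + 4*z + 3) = z + 1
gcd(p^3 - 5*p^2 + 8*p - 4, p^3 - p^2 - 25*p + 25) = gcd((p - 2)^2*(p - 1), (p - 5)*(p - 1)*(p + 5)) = p - 1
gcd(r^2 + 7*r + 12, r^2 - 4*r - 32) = r + 4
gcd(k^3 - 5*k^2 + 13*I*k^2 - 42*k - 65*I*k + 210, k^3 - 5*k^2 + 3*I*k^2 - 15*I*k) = k - 5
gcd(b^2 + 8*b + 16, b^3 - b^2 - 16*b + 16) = b + 4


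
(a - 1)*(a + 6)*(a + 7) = a^3 + 12*a^2 + 29*a - 42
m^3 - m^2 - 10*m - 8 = (m - 4)*(m + 1)*(m + 2)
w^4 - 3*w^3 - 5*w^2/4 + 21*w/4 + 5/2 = (w - 5/2)*(w - 2)*(w + 1/2)*(w + 1)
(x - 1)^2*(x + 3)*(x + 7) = x^4 + 8*x^3 + 2*x^2 - 32*x + 21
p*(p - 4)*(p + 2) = p^3 - 2*p^2 - 8*p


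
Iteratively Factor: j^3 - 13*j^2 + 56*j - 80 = (j - 5)*(j^2 - 8*j + 16) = (j - 5)*(j - 4)*(j - 4)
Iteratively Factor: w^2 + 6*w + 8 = (w + 2)*(w + 4)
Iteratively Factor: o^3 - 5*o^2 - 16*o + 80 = (o - 5)*(o^2 - 16) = (o - 5)*(o + 4)*(o - 4)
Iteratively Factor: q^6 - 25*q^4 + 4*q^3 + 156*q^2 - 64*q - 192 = (q - 2)*(q^5 + 2*q^4 - 21*q^3 - 38*q^2 + 80*q + 96) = (q - 2)*(q + 3)*(q^4 - q^3 - 18*q^2 + 16*q + 32) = (q - 4)*(q - 2)*(q + 3)*(q^3 + 3*q^2 - 6*q - 8) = (q - 4)*(q - 2)*(q + 3)*(q + 4)*(q^2 - q - 2) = (q - 4)*(q - 2)*(q + 1)*(q + 3)*(q + 4)*(q - 2)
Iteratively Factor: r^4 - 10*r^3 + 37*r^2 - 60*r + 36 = (r - 3)*(r^3 - 7*r^2 + 16*r - 12) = (r - 3)*(r - 2)*(r^2 - 5*r + 6) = (r - 3)^2*(r - 2)*(r - 2)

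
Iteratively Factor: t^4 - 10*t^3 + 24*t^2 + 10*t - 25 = (t - 5)*(t^3 - 5*t^2 - t + 5) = (t - 5)*(t + 1)*(t^2 - 6*t + 5) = (t - 5)*(t - 1)*(t + 1)*(t - 5)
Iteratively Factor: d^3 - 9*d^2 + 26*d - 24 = (d - 3)*(d^2 - 6*d + 8) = (d - 3)*(d - 2)*(d - 4)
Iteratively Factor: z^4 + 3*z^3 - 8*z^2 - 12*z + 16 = (z + 4)*(z^3 - z^2 - 4*z + 4) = (z - 1)*(z + 4)*(z^2 - 4) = (z - 2)*(z - 1)*(z + 4)*(z + 2)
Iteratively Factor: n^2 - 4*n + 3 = (n - 3)*(n - 1)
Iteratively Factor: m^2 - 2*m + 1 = (m - 1)*(m - 1)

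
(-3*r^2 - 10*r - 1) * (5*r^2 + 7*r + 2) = -15*r^4 - 71*r^3 - 81*r^2 - 27*r - 2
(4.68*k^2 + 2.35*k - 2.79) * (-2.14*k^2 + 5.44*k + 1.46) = -10.0152*k^4 + 20.4302*k^3 + 25.5874*k^2 - 11.7466*k - 4.0734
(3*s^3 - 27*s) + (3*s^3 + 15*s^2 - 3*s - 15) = 6*s^3 + 15*s^2 - 30*s - 15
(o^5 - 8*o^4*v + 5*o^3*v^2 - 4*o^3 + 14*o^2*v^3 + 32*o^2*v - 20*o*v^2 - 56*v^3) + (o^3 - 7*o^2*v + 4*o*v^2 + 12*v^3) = o^5 - 8*o^4*v + 5*o^3*v^2 - 3*o^3 + 14*o^2*v^3 + 25*o^2*v - 16*o*v^2 - 44*v^3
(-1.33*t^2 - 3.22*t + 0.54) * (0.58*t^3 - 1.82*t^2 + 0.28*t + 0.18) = -0.7714*t^5 + 0.553*t^4 + 5.8012*t^3 - 2.1238*t^2 - 0.4284*t + 0.0972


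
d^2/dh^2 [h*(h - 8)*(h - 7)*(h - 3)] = 12*h^2 - 108*h + 202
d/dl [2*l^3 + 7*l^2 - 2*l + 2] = 6*l^2 + 14*l - 2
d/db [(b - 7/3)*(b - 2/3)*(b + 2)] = 3*b^2 - 2*b - 40/9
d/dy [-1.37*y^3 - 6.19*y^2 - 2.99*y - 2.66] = -4.11*y^2 - 12.38*y - 2.99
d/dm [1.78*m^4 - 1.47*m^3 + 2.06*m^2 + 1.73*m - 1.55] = 7.12*m^3 - 4.41*m^2 + 4.12*m + 1.73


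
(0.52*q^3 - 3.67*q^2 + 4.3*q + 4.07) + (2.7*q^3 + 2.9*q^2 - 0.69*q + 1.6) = 3.22*q^3 - 0.77*q^2 + 3.61*q + 5.67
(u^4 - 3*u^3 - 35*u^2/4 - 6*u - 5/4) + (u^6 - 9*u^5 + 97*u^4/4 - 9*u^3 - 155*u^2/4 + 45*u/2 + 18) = u^6 - 9*u^5 + 101*u^4/4 - 12*u^3 - 95*u^2/2 + 33*u/2 + 67/4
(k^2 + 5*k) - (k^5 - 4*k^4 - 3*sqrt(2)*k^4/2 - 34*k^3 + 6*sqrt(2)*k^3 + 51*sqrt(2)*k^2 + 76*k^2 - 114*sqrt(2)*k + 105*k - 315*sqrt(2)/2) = -k^5 + 3*sqrt(2)*k^4/2 + 4*k^4 - 6*sqrt(2)*k^3 + 34*k^3 - 75*k^2 - 51*sqrt(2)*k^2 - 100*k + 114*sqrt(2)*k + 315*sqrt(2)/2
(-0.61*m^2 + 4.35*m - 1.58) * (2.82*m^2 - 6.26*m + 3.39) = -1.7202*m^4 + 16.0856*m^3 - 33.7545*m^2 + 24.6373*m - 5.3562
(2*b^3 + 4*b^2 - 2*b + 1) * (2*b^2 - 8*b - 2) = 4*b^5 - 8*b^4 - 40*b^3 + 10*b^2 - 4*b - 2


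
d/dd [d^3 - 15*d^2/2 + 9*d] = 3*d^2 - 15*d + 9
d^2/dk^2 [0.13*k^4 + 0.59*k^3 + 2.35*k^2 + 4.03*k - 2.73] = 1.56*k^2 + 3.54*k + 4.7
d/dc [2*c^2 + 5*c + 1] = 4*c + 5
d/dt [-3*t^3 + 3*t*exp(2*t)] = -9*t^2 + 6*t*exp(2*t) + 3*exp(2*t)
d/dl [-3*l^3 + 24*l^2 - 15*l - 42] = -9*l^2 + 48*l - 15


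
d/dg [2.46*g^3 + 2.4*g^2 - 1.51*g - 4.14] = 7.38*g^2 + 4.8*g - 1.51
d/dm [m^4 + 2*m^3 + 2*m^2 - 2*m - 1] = 4*m^3 + 6*m^2 + 4*m - 2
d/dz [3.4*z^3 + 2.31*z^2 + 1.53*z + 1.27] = 10.2*z^2 + 4.62*z + 1.53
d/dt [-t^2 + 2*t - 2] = 2 - 2*t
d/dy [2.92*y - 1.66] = 2.92000000000000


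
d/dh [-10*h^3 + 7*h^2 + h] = -30*h^2 + 14*h + 1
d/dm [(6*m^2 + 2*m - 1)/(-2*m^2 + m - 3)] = 5*(2*m^2 - 8*m - 1)/(4*m^4 - 4*m^3 + 13*m^2 - 6*m + 9)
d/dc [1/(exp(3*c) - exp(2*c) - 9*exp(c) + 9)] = (-3*exp(2*c) + 2*exp(c) + 9)*exp(c)/(exp(3*c) - exp(2*c) - 9*exp(c) + 9)^2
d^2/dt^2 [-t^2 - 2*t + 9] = -2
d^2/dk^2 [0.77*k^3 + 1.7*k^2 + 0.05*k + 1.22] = 4.62*k + 3.4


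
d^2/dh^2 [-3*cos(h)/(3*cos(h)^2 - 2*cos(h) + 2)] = (-18*(1 - cos(h)^2)^2 - 27*cos(h)^5 + 162*cos(h)^3 - 48*cos(h)^2 - 120*cos(h) + 42)/(-3*cos(h)^2 + 2*cos(h) - 2)^3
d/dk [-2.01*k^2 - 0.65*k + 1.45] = -4.02*k - 0.65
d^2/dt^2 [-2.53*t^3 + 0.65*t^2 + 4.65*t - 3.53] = 1.3 - 15.18*t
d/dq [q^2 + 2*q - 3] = 2*q + 2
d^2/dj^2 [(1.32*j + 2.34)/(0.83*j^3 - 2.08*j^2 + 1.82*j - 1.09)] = (5.456088*j^5 + 5.671224*j^4 - 57.202704*j^3 + 96.281928*j^2 - 58.40406*j + 10.128768)/(0.571787*j^9 - 4.298736*j^8 + 14.53413*j^7 - 30.103903*j^6 + 43.160676*j^5 - 44.696028*j^4 + 33.744761*j^3 - 18.245292*j^2 + 6.487026*j - 1.295029)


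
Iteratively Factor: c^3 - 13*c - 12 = (c + 1)*(c^2 - c - 12) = (c - 4)*(c + 1)*(c + 3)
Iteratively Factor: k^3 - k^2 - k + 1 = (k + 1)*(k^2 - 2*k + 1) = (k - 1)*(k + 1)*(k - 1)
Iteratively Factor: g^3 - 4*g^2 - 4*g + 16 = (g + 2)*(g^2 - 6*g + 8) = (g - 2)*(g + 2)*(g - 4)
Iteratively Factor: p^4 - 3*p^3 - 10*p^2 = (p - 5)*(p^3 + 2*p^2) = (p - 5)*(p + 2)*(p^2) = p*(p - 5)*(p + 2)*(p)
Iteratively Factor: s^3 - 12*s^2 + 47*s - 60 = (s - 4)*(s^2 - 8*s + 15) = (s - 4)*(s - 3)*(s - 5)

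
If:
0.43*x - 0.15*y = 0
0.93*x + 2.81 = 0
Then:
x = -3.02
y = -8.66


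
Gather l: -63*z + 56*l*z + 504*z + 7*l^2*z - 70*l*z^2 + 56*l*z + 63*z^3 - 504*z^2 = 7*l^2*z + l*(-70*z^2 + 112*z) + 63*z^3 - 504*z^2 + 441*z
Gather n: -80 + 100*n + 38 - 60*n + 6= 40*n - 36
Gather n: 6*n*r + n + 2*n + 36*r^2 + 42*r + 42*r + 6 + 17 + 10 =n*(6*r + 3) + 36*r^2 + 84*r + 33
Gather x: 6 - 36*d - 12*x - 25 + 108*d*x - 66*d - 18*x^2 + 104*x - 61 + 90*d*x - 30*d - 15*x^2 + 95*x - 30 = -132*d - 33*x^2 + x*(198*d + 187) - 110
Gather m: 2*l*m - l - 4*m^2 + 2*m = -l - 4*m^2 + m*(2*l + 2)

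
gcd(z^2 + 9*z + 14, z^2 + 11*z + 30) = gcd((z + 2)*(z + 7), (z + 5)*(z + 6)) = 1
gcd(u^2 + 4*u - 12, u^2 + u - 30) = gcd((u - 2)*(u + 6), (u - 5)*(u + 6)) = u + 6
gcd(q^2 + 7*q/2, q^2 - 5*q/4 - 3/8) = 1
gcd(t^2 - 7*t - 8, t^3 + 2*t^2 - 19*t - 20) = t + 1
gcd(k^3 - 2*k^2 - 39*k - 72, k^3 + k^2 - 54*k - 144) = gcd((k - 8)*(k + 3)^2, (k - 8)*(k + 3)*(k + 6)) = k^2 - 5*k - 24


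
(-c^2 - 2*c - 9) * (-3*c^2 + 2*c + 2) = 3*c^4 + 4*c^3 + 21*c^2 - 22*c - 18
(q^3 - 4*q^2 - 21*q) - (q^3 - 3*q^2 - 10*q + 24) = -q^2 - 11*q - 24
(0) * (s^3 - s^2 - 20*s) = 0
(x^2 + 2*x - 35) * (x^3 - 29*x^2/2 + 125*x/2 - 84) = x^5 - 25*x^4/2 - 3*x^3/2 + 1097*x^2/2 - 4711*x/2 + 2940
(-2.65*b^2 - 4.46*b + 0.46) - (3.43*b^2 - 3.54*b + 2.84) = -6.08*b^2 - 0.92*b - 2.38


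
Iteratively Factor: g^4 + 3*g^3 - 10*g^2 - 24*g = (g + 2)*(g^3 + g^2 - 12*g) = g*(g + 2)*(g^2 + g - 12) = g*(g - 3)*(g + 2)*(g + 4)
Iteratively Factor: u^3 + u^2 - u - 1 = (u + 1)*(u^2 - 1) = (u + 1)^2*(u - 1)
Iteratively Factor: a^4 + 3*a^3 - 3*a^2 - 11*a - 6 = (a + 3)*(a^3 - 3*a - 2) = (a + 1)*(a + 3)*(a^2 - a - 2) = (a - 2)*(a + 1)*(a + 3)*(a + 1)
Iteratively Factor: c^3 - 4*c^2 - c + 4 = (c - 4)*(c^2 - 1) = (c - 4)*(c + 1)*(c - 1)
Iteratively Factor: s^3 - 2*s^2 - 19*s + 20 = (s - 5)*(s^2 + 3*s - 4) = (s - 5)*(s - 1)*(s + 4)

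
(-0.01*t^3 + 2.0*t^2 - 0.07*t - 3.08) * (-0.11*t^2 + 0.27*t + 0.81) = 0.0011*t^5 - 0.2227*t^4 + 0.5396*t^3 + 1.9399*t^2 - 0.8883*t - 2.4948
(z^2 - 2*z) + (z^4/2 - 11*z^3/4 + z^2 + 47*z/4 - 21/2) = z^4/2 - 11*z^3/4 + 2*z^2 + 39*z/4 - 21/2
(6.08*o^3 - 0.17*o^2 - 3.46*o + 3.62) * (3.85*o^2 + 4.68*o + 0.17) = 23.408*o^5 + 27.7999*o^4 - 13.083*o^3 - 2.2847*o^2 + 16.3534*o + 0.6154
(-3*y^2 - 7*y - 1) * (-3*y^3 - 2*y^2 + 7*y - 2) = 9*y^5 + 27*y^4 - 4*y^3 - 41*y^2 + 7*y + 2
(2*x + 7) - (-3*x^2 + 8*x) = 3*x^2 - 6*x + 7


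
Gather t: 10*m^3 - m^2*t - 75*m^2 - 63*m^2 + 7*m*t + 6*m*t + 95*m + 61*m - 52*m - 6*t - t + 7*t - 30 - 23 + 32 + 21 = 10*m^3 - 138*m^2 + 104*m + t*(-m^2 + 13*m)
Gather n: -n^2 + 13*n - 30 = -n^2 + 13*n - 30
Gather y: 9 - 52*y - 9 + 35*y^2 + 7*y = 35*y^2 - 45*y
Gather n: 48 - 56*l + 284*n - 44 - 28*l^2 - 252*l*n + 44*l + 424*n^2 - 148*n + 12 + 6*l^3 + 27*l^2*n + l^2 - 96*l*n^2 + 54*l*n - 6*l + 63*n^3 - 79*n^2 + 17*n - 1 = 6*l^3 - 27*l^2 - 18*l + 63*n^3 + n^2*(345 - 96*l) + n*(27*l^2 - 198*l + 153) + 15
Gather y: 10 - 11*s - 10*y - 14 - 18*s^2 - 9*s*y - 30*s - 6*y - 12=-18*s^2 - 41*s + y*(-9*s - 16) - 16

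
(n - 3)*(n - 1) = n^2 - 4*n + 3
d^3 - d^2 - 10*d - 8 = (d - 4)*(d + 1)*(d + 2)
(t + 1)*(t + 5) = t^2 + 6*t + 5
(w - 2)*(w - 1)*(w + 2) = w^3 - w^2 - 4*w + 4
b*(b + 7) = b^2 + 7*b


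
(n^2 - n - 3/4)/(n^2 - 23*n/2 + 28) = (4*n^2 - 4*n - 3)/(2*(2*n^2 - 23*n + 56))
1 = 1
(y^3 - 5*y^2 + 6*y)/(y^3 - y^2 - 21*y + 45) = y*(y - 2)/(y^2 + 2*y - 15)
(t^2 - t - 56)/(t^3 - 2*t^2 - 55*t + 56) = 1/(t - 1)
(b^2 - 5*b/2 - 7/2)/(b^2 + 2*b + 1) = (b - 7/2)/(b + 1)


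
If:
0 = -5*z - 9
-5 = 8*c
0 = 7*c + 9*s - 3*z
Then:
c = -5/8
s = -41/360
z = -9/5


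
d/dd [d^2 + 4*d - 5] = 2*d + 4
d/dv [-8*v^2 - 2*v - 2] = -16*v - 2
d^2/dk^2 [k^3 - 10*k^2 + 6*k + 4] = 6*k - 20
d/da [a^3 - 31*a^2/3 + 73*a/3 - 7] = 3*a^2 - 62*a/3 + 73/3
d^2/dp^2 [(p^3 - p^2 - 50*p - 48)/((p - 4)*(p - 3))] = 40*(-p^3 - 18*p^2 + 162*p - 306)/(p^6 - 21*p^5 + 183*p^4 - 847*p^3 + 2196*p^2 - 3024*p + 1728)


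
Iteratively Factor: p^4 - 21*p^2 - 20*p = (p - 5)*(p^3 + 5*p^2 + 4*p) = (p - 5)*(p + 1)*(p^2 + 4*p) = (p - 5)*(p + 1)*(p + 4)*(p)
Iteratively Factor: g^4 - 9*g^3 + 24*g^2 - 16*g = (g)*(g^3 - 9*g^2 + 24*g - 16) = g*(g - 1)*(g^2 - 8*g + 16) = g*(g - 4)*(g - 1)*(g - 4)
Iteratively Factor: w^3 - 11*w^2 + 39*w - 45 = (w - 5)*(w^2 - 6*w + 9) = (w - 5)*(w - 3)*(w - 3)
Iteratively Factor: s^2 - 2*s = (s - 2)*(s)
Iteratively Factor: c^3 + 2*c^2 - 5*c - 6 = (c + 1)*(c^2 + c - 6) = (c - 2)*(c + 1)*(c + 3)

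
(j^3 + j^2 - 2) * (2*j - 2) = 2*j^4 - 2*j^2 - 4*j + 4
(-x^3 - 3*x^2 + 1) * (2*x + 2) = -2*x^4 - 8*x^3 - 6*x^2 + 2*x + 2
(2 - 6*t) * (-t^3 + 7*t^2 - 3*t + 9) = 6*t^4 - 44*t^3 + 32*t^2 - 60*t + 18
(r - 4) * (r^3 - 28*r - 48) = r^4 - 4*r^3 - 28*r^2 + 64*r + 192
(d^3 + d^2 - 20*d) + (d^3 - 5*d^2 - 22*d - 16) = 2*d^3 - 4*d^2 - 42*d - 16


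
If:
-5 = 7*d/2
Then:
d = -10/7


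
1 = 1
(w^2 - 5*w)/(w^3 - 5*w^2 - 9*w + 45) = w/(w^2 - 9)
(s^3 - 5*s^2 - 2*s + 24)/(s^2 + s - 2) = (s^2 - 7*s + 12)/(s - 1)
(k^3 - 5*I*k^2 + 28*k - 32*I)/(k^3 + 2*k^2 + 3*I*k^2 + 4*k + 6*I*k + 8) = (k - 8*I)/(k + 2)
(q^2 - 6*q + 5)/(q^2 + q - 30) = (q - 1)/(q + 6)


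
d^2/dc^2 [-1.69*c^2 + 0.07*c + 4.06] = -3.38000000000000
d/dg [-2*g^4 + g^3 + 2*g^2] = g*(-8*g^2 + 3*g + 4)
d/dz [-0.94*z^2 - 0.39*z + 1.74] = -1.88*z - 0.39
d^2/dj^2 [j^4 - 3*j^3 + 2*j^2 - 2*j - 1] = 12*j^2 - 18*j + 4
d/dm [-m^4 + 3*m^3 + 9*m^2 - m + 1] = -4*m^3 + 9*m^2 + 18*m - 1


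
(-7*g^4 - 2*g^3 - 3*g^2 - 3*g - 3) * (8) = -56*g^4 - 16*g^3 - 24*g^2 - 24*g - 24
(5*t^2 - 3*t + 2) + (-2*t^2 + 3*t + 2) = 3*t^2 + 4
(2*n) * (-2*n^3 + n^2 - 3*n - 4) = -4*n^4 + 2*n^3 - 6*n^2 - 8*n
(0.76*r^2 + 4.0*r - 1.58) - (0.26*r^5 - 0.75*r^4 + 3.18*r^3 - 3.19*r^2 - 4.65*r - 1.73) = -0.26*r^5 + 0.75*r^4 - 3.18*r^3 + 3.95*r^2 + 8.65*r + 0.15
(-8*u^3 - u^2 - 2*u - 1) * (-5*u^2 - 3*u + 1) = 40*u^5 + 29*u^4 + 5*u^3 + 10*u^2 + u - 1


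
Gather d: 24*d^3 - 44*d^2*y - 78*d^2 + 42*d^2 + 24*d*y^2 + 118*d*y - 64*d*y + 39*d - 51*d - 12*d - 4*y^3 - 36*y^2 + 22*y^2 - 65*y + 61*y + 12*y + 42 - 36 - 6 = 24*d^3 + d^2*(-44*y - 36) + d*(24*y^2 + 54*y - 24) - 4*y^3 - 14*y^2 + 8*y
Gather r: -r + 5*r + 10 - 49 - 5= 4*r - 44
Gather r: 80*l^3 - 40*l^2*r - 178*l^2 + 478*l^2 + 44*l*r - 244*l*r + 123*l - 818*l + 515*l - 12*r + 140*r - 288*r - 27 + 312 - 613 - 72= 80*l^3 + 300*l^2 - 180*l + r*(-40*l^2 - 200*l - 160) - 400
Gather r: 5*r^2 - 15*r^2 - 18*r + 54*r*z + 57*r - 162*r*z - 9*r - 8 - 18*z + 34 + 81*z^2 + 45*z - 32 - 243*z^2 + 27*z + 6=-10*r^2 + r*(30 - 108*z) - 162*z^2 + 54*z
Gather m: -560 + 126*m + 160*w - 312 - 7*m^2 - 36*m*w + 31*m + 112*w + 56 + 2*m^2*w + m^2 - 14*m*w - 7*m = m^2*(2*w - 6) + m*(150 - 50*w) + 272*w - 816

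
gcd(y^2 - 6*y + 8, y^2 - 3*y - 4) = y - 4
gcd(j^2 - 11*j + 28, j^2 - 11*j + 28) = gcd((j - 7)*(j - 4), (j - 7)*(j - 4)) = j^2 - 11*j + 28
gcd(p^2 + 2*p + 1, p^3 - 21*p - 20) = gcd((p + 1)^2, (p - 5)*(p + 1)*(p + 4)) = p + 1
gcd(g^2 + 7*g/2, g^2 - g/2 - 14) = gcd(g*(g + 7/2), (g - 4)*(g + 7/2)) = g + 7/2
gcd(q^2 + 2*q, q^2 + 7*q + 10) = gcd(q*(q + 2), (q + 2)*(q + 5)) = q + 2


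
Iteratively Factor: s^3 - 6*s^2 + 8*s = (s - 2)*(s^2 - 4*s) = s*(s - 2)*(s - 4)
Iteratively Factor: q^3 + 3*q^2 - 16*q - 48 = (q + 3)*(q^2 - 16) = (q - 4)*(q + 3)*(q + 4)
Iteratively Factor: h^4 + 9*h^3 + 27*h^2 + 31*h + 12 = (h + 3)*(h^3 + 6*h^2 + 9*h + 4) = (h + 1)*(h + 3)*(h^2 + 5*h + 4) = (h + 1)^2*(h + 3)*(h + 4)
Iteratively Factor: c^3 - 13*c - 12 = (c + 1)*(c^2 - c - 12) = (c + 1)*(c + 3)*(c - 4)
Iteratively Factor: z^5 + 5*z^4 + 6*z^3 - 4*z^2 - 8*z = (z - 1)*(z^4 + 6*z^3 + 12*z^2 + 8*z) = z*(z - 1)*(z^3 + 6*z^2 + 12*z + 8) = z*(z - 1)*(z + 2)*(z^2 + 4*z + 4) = z*(z - 1)*(z + 2)^2*(z + 2)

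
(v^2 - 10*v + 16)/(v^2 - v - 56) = (v - 2)/(v + 7)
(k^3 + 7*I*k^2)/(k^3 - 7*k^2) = (k + 7*I)/(k - 7)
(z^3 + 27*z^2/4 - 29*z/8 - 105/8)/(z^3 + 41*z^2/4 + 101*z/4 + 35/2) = (z - 3/2)/(z + 2)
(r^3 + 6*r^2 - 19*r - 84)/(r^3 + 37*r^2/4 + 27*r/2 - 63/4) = 4*(r - 4)/(4*r - 3)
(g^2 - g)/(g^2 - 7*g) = (g - 1)/(g - 7)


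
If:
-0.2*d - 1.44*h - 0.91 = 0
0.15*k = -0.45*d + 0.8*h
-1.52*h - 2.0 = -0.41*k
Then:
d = -1.83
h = -0.38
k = 3.48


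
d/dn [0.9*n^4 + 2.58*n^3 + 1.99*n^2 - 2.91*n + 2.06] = 3.6*n^3 + 7.74*n^2 + 3.98*n - 2.91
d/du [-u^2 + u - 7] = 1 - 2*u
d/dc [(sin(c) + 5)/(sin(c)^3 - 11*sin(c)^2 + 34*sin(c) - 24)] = (-2*sin(c)^3 - 4*sin(c)^2 + 110*sin(c) - 194)*cos(c)/(sin(c)^3 - 11*sin(c)^2 + 34*sin(c) - 24)^2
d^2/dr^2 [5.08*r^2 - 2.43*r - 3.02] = 10.1600000000000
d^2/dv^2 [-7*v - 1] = 0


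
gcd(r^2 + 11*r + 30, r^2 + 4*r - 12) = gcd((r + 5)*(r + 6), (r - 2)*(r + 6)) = r + 6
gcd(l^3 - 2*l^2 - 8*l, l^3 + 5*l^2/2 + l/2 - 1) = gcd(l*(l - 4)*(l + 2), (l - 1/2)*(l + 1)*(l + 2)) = l + 2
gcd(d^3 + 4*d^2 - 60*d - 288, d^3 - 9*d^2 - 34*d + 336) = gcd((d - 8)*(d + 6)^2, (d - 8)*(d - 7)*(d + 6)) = d^2 - 2*d - 48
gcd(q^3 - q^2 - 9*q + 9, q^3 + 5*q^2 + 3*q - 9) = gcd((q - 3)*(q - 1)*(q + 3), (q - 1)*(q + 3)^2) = q^2 + 2*q - 3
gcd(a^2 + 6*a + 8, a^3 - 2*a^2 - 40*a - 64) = a^2 + 6*a + 8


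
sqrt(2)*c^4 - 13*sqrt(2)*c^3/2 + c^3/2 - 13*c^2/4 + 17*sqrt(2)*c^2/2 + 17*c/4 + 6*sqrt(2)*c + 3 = (c - 4)*(c - 3)*(c + 1/2)*(sqrt(2)*c + 1/2)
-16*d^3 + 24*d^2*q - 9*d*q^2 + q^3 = (-4*d + q)^2*(-d + q)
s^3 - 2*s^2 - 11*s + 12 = (s - 4)*(s - 1)*(s + 3)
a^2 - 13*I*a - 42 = (a - 7*I)*(a - 6*I)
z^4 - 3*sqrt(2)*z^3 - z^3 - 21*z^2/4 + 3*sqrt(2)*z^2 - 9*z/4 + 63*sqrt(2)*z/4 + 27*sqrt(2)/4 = (z - 3)*(z + 1/2)*(z + 3/2)*(z - 3*sqrt(2))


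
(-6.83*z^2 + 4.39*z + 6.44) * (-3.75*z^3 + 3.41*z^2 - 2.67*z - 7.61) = 25.6125*z^5 - 39.7528*z^4 + 9.056*z^3 + 62.2154*z^2 - 50.6027*z - 49.0084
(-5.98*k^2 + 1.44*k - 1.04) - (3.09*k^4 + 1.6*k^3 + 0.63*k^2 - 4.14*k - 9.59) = -3.09*k^4 - 1.6*k^3 - 6.61*k^2 + 5.58*k + 8.55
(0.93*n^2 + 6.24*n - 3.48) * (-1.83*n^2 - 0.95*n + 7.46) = -1.7019*n^4 - 12.3027*n^3 + 7.3782*n^2 + 49.8564*n - 25.9608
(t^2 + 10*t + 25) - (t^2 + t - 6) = 9*t + 31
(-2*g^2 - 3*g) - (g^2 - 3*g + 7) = -3*g^2 - 7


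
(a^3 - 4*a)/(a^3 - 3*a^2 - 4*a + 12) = a/(a - 3)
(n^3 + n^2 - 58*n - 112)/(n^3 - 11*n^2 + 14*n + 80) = (n + 7)/(n - 5)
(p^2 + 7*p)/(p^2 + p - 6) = p*(p + 7)/(p^2 + p - 6)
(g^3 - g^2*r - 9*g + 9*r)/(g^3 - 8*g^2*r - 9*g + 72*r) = (-g + r)/(-g + 8*r)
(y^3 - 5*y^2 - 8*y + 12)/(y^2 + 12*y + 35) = (y^3 - 5*y^2 - 8*y + 12)/(y^2 + 12*y + 35)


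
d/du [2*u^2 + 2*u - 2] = 4*u + 2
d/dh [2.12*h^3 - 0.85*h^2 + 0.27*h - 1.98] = 6.36*h^2 - 1.7*h + 0.27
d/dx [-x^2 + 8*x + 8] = 8 - 2*x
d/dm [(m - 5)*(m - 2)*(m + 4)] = 3*m^2 - 6*m - 18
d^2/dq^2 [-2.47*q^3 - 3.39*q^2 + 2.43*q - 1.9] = -14.82*q - 6.78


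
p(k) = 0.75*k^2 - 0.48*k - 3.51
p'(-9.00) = -13.98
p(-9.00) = 61.56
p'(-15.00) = -22.98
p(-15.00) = 172.44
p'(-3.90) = -6.33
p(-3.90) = 9.77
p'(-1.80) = -3.18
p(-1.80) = -0.22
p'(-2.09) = -3.62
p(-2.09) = 0.77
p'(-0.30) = -0.93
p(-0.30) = -3.30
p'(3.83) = 5.26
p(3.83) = 5.65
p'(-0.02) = -0.51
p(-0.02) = -3.50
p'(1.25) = 1.40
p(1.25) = -2.94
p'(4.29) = 5.96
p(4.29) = 8.23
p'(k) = 1.5*k - 0.48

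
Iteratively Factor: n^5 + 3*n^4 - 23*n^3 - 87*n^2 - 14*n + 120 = (n - 1)*(n^4 + 4*n^3 - 19*n^2 - 106*n - 120) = (n - 5)*(n - 1)*(n^3 + 9*n^2 + 26*n + 24) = (n - 5)*(n - 1)*(n + 4)*(n^2 + 5*n + 6) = (n - 5)*(n - 1)*(n + 3)*(n + 4)*(n + 2)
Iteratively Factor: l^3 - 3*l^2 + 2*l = (l)*(l^2 - 3*l + 2) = l*(l - 1)*(l - 2)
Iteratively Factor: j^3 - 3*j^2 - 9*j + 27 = (j - 3)*(j^2 - 9) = (j - 3)^2*(j + 3)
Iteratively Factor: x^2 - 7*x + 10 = (x - 2)*(x - 5)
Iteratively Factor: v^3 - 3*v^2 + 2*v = (v - 2)*(v^2 - v) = (v - 2)*(v - 1)*(v)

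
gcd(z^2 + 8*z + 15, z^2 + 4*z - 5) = z + 5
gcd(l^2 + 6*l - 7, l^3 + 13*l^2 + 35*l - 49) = l^2 + 6*l - 7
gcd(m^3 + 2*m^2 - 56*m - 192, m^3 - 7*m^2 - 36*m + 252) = m + 6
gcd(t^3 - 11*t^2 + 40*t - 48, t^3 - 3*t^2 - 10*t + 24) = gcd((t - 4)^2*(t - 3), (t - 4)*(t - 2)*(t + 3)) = t - 4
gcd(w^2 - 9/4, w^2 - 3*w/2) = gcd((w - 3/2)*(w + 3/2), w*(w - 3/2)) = w - 3/2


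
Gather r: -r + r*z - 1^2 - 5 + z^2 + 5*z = r*(z - 1) + z^2 + 5*z - 6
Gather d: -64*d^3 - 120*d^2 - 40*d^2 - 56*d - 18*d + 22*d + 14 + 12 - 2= -64*d^3 - 160*d^2 - 52*d + 24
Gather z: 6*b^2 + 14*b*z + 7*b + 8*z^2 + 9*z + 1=6*b^2 + 7*b + 8*z^2 + z*(14*b + 9) + 1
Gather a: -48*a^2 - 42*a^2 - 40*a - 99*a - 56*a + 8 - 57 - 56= -90*a^2 - 195*a - 105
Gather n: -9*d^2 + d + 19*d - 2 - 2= -9*d^2 + 20*d - 4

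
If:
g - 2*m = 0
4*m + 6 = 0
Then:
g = -3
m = -3/2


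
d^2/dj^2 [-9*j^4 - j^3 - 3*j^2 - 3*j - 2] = -108*j^2 - 6*j - 6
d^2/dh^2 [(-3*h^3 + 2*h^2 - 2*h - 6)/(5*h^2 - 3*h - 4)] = 2*(-107*h^3 - 438*h^2 + 6*h - 118)/(125*h^6 - 225*h^5 - 165*h^4 + 333*h^3 + 132*h^2 - 144*h - 64)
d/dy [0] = 0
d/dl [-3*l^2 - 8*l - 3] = -6*l - 8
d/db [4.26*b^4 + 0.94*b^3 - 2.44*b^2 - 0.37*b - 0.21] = 17.04*b^3 + 2.82*b^2 - 4.88*b - 0.37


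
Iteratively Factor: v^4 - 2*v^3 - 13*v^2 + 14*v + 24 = (v - 4)*(v^3 + 2*v^2 - 5*v - 6) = (v - 4)*(v + 3)*(v^2 - v - 2) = (v - 4)*(v + 1)*(v + 3)*(v - 2)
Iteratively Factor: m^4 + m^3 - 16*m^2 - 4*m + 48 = (m + 2)*(m^3 - m^2 - 14*m + 24) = (m + 2)*(m + 4)*(m^2 - 5*m + 6) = (m - 3)*(m + 2)*(m + 4)*(m - 2)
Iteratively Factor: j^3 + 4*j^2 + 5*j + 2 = (j + 1)*(j^2 + 3*j + 2) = (j + 1)^2*(j + 2)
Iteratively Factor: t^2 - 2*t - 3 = (t + 1)*(t - 3)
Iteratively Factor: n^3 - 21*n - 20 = (n + 4)*(n^2 - 4*n - 5) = (n + 1)*(n + 4)*(n - 5)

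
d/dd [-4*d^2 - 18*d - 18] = -8*d - 18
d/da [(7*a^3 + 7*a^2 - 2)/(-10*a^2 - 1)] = a*(-70*a^3 - 21*a - 54)/(100*a^4 + 20*a^2 + 1)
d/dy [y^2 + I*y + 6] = 2*y + I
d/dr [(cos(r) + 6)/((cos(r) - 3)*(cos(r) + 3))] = (cos(r)^2 + 12*cos(r) + 9)*sin(r)/((cos(r) - 3)^2*(cos(r) + 3)^2)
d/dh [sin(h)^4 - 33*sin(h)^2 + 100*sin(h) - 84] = 2*(2*sin(h)^3 - 33*sin(h) + 50)*cos(h)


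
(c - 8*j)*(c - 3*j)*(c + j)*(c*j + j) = c^4*j - 10*c^3*j^2 + c^3*j + 13*c^2*j^3 - 10*c^2*j^2 + 24*c*j^4 + 13*c*j^3 + 24*j^4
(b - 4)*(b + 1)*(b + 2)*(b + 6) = b^4 + 5*b^3 - 16*b^2 - 68*b - 48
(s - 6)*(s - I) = s^2 - 6*s - I*s + 6*I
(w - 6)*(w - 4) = w^2 - 10*w + 24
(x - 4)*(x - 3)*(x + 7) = x^3 - 37*x + 84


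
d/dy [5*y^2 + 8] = 10*y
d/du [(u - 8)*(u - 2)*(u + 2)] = 3*u^2 - 16*u - 4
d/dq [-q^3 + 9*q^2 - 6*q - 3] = -3*q^2 + 18*q - 6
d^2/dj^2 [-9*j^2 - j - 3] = -18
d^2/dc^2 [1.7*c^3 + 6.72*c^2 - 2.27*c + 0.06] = 10.2*c + 13.44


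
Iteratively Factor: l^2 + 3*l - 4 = (l + 4)*(l - 1)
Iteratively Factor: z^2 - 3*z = (z)*(z - 3)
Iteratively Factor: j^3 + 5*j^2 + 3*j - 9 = (j + 3)*(j^2 + 2*j - 3) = (j + 3)^2*(j - 1)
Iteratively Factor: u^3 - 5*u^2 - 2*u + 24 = (u + 2)*(u^2 - 7*u + 12) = (u - 4)*(u + 2)*(u - 3)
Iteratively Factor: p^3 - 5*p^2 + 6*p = (p)*(p^2 - 5*p + 6) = p*(p - 3)*(p - 2)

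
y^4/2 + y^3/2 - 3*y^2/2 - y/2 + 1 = (y/2 + 1)*(y - 1)^2*(y + 1)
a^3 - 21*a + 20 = (a - 4)*(a - 1)*(a + 5)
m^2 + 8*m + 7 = (m + 1)*(m + 7)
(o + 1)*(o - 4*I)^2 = o^3 + o^2 - 8*I*o^2 - 16*o - 8*I*o - 16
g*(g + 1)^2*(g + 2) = g^4 + 4*g^3 + 5*g^2 + 2*g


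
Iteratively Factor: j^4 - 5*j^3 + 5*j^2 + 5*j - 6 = (j - 3)*(j^3 - 2*j^2 - j + 2) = (j - 3)*(j + 1)*(j^2 - 3*j + 2) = (j - 3)*(j - 2)*(j + 1)*(j - 1)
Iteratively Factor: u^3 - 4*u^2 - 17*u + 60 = (u + 4)*(u^2 - 8*u + 15) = (u - 3)*(u + 4)*(u - 5)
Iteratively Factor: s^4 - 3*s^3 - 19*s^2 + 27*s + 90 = (s + 2)*(s^3 - 5*s^2 - 9*s + 45) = (s + 2)*(s + 3)*(s^2 - 8*s + 15) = (s - 5)*(s + 2)*(s + 3)*(s - 3)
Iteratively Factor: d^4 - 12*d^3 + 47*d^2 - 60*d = (d - 3)*(d^3 - 9*d^2 + 20*d) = (d - 5)*(d - 3)*(d^2 - 4*d) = (d - 5)*(d - 4)*(d - 3)*(d)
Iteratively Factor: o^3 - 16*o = (o + 4)*(o^2 - 4*o) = o*(o + 4)*(o - 4)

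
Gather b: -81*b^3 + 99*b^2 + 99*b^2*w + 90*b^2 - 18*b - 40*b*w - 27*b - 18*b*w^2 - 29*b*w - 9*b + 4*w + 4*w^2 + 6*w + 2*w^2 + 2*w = -81*b^3 + b^2*(99*w + 189) + b*(-18*w^2 - 69*w - 54) + 6*w^2 + 12*w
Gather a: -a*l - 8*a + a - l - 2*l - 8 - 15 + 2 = a*(-l - 7) - 3*l - 21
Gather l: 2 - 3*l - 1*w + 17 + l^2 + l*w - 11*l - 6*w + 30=l^2 + l*(w - 14) - 7*w + 49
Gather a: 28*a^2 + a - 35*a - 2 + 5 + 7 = 28*a^2 - 34*a + 10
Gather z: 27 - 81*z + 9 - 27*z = 36 - 108*z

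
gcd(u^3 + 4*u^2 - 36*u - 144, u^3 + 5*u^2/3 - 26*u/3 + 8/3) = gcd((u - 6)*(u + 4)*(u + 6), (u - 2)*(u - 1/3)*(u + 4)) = u + 4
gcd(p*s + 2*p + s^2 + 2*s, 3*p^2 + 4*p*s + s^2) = p + s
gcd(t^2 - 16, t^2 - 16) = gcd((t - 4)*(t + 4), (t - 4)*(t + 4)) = t^2 - 16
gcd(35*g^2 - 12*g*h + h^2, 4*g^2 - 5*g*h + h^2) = 1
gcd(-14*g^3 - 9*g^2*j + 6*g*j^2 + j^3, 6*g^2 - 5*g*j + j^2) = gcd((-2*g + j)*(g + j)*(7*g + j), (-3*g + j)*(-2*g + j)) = 2*g - j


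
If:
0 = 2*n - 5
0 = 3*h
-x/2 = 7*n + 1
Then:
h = 0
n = 5/2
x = -37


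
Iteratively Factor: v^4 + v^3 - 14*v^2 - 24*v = (v + 3)*(v^3 - 2*v^2 - 8*v) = (v - 4)*(v + 3)*(v^2 + 2*v) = v*(v - 4)*(v + 3)*(v + 2)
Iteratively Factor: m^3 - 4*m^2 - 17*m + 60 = (m - 5)*(m^2 + m - 12) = (m - 5)*(m - 3)*(m + 4)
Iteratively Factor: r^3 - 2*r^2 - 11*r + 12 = (r - 4)*(r^2 + 2*r - 3) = (r - 4)*(r + 3)*(r - 1)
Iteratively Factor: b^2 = (b)*(b)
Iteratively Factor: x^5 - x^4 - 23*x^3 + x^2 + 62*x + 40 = (x - 2)*(x^4 + x^3 - 21*x^2 - 41*x - 20) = (x - 2)*(x + 1)*(x^3 - 21*x - 20) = (x - 2)*(x + 1)^2*(x^2 - x - 20) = (x - 5)*(x - 2)*(x + 1)^2*(x + 4)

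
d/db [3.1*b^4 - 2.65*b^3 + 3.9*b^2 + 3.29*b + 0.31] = 12.4*b^3 - 7.95*b^2 + 7.8*b + 3.29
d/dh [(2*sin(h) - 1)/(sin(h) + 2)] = 5*cos(h)/(sin(h) + 2)^2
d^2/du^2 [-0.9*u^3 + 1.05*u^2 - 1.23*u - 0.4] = 2.1 - 5.4*u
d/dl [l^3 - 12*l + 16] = 3*l^2 - 12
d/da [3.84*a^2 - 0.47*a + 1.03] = 7.68*a - 0.47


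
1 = 1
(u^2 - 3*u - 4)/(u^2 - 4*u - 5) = (u - 4)/(u - 5)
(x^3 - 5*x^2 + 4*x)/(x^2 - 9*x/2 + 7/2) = 2*x*(x - 4)/(2*x - 7)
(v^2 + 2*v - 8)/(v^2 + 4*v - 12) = (v + 4)/(v + 6)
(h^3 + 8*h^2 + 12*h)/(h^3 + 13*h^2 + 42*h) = (h + 2)/(h + 7)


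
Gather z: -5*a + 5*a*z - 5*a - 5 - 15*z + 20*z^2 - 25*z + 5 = -10*a + 20*z^2 + z*(5*a - 40)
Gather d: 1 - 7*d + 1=2 - 7*d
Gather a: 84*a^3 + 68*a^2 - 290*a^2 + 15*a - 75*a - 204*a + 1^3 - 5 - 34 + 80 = 84*a^3 - 222*a^2 - 264*a + 42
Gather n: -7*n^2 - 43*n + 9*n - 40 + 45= -7*n^2 - 34*n + 5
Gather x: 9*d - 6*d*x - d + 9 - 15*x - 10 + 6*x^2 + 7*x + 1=8*d + 6*x^2 + x*(-6*d - 8)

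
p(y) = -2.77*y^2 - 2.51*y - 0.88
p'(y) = -5.54*y - 2.51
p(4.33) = -63.68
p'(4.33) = -26.50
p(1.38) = -9.62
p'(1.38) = -10.16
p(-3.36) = -23.72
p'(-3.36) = 16.10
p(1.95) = -16.31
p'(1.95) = -13.31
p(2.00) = -16.98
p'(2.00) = -13.59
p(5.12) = -86.35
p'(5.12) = -30.87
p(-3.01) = -18.42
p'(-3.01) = 14.17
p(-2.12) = -8.01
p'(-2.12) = 9.23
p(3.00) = -33.34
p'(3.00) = -19.13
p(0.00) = -0.88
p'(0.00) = -2.51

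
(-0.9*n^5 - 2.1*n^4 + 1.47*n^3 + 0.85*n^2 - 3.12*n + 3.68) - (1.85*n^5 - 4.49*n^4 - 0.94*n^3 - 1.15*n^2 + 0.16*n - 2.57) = -2.75*n^5 + 2.39*n^4 + 2.41*n^3 + 2.0*n^2 - 3.28*n + 6.25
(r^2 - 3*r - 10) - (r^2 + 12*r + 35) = -15*r - 45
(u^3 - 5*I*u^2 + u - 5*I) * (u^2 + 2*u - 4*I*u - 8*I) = u^5 + 2*u^4 - 9*I*u^4 - 19*u^3 - 18*I*u^3 - 38*u^2 - 9*I*u^2 - 20*u - 18*I*u - 40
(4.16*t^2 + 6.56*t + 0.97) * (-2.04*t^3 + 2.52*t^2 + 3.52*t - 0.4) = -8.4864*t^5 - 2.8992*t^4 + 29.1956*t^3 + 23.8716*t^2 + 0.7904*t - 0.388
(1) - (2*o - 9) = 10 - 2*o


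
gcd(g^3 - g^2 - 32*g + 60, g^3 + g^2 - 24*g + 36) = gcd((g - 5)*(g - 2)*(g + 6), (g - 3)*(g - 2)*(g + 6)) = g^2 + 4*g - 12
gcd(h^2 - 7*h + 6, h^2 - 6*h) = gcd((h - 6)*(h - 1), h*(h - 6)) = h - 6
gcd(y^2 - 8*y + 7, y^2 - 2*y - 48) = 1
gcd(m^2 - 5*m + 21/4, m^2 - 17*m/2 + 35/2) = m - 7/2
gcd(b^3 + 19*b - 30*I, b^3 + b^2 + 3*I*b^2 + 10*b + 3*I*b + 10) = b^2 + 3*I*b + 10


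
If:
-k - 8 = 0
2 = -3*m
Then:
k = -8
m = -2/3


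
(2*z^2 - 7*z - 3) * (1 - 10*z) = -20*z^3 + 72*z^2 + 23*z - 3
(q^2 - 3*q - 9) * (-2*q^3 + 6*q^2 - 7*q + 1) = -2*q^5 + 12*q^4 - 7*q^3 - 32*q^2 + 60*q - 9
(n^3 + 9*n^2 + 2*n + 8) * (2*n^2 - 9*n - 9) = 2*n^5 + 9*n^4 - 86*n^3 - 83*n^2 - 90*n - 72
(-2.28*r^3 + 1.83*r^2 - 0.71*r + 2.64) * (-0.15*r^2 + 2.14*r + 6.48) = 0.342*r^5 - 5.1537*r^4 - 10.7517*r^3 + 9.943*r^2 + 1.0488*r + 17.1072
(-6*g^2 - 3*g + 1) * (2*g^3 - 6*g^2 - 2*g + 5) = -12*g^5 + 30*g^4 + 32*g^3 - 30*g^2 - 17*g + 5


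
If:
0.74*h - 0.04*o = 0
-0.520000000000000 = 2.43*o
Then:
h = -0.01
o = -0.21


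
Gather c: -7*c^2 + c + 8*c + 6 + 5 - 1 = -7*c^2 + 9*c + 10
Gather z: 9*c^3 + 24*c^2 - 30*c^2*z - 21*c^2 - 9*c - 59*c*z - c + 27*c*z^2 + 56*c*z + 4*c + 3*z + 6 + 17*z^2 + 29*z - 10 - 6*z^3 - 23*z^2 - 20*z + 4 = 9*c^3 + 3*c^2 - 6*c - 6*z^3 + z^2*(27*c - 6) + z*(-30*c^2 - 3*c + 12)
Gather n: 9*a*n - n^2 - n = -n^2 + n*(9*a - 1)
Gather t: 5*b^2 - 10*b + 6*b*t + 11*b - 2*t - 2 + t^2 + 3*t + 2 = 5*b^2 + b + t^2 + t*(6*b + 1)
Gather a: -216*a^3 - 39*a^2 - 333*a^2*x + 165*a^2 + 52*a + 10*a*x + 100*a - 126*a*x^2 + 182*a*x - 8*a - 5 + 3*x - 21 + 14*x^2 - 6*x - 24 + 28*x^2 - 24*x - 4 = -216*a^3 + a^2*(126 - 333*x) + a*(-126*x^2 + 192*x + 144) + 42*x^2 - 27*x - 54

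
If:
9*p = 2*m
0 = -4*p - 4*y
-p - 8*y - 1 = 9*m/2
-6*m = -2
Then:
No Solution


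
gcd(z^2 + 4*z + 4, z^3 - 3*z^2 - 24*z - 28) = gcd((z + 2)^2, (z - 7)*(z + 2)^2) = z^2 + 4*z + 4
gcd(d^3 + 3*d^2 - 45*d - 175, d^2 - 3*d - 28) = d - 7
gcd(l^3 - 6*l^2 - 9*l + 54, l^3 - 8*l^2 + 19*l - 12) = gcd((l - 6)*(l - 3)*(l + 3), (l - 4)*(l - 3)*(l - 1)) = l - 3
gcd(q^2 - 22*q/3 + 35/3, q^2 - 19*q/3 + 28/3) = q - 7/3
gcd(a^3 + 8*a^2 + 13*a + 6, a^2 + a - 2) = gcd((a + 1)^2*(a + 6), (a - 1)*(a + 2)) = 1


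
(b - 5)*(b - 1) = b^2 - 6*b + 5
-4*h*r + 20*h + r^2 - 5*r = (-4*h + r)*(r - 5)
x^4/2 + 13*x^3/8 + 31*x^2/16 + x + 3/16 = (x/2 + 1/4)*(x + 3/4)*(x + 1)^2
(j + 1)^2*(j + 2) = j^3 + 4*j^2 + 5*j + 2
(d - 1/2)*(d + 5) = d^2 + 9*d/2 - 5/2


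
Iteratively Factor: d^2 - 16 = (d - 4)*(d + 4)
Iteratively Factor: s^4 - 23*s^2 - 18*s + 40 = (s - 5)*(s^3 + 5*s^2 + 2*s - 8) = (s - 5)*(s + 4)*(s^2 + s - 2) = (s - 5)*(s - 1)*(s + 4)*(s + 2)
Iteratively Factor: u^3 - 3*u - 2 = (u + 1)*(u^2 - u - 2) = (u - 2)*(u + 1)*(u + 1)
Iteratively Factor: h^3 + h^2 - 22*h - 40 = (h + 4)*(h^2 - 3*h - 10) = (h - 5)*(h + 4)*(h + 2)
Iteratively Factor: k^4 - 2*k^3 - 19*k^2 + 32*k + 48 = (k - 3)*(k^3 + k^2 - 16*k - 16) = (k - 3)*(k + 4)*(k^2 - 3*k - 4) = (k - 4)*(k - 3)*(k + 4)*(k + 1)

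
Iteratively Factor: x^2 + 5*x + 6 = (x + 3)*(x + 2)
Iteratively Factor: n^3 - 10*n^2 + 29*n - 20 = (n - 4)*(n^2 - 6*n + 5) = (n - 4)*(n - 1)*(n - 5)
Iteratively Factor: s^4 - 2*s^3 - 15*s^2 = (s)*(s^3 - 2*s^2 - 15*s) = s^2*(s^2 - 2*s - 15) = s^2*(s + 3)*(s - 5)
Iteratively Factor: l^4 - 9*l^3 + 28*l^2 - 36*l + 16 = (l - 1)*(l^3 - 8*l^2 + 20*l - 16) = (l - 2)*(l - 1)*(l^2 - 6*l + 8) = (l - 4)*(l - 2)*(l - 1)*(l - 2)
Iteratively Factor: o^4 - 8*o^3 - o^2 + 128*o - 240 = (o - 3)*(o^3 - 5*o^2 - 16*o + 80) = (o - 5)*(o - 3)*(o^2 - 16) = (o - 5)*(o - 4)*(o - 3)*(o + 4)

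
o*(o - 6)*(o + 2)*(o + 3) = o^4 - o^3 - 24*o^2 - 36*o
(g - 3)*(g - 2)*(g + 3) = g^3 - 2*g^2 - 9*g + 18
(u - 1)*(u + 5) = u^2 + 4*u - 5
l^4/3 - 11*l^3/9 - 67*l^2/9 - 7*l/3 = l*(l/3 + 1)*(l - 7)*(l + 1/3)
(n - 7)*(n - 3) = n^2 - 10*n + 21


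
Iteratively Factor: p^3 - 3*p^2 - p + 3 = (p - 1)*(p^2 - 2*p - 3) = (p - 1)*(p + 1)*(p - 3)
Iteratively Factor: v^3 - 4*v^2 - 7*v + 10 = (v + 2)*(v^2 - 6*v + 5) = (v - 1)*(v + 2)*(v - 5)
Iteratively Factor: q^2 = (q)*(q)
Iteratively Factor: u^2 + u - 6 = (u - 2)*(u + 3)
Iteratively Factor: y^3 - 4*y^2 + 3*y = (y - 1)*(y^2 - 3*y) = (y - 3)*(y - 1)*(y)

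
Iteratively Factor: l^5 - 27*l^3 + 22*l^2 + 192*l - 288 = (l - 3)*(l^4 + 3*l^3 - 18*l^2 - 32*l + 96) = (l - 3)*(l + 4)*(l^3 - l^2 - 14*l + 24) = (l - 3)^2*(l + 4)*(l^2 + 2*l - 8) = (l - 3)^2*(l + 4)^2*(l - 2)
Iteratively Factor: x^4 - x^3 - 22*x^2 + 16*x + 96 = (x + 2)*(x^3 - 3*x^2 - 16*x + 48) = (x - 4)*(x + 2)*(x^2 + x - 12) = (x - 4)*(x + 2)*(x + 4)*(x - 3)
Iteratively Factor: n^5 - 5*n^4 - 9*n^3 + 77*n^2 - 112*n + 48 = (n + 4)*(n^4 - 9*n^3 + 27*n^2 - 31*n + 12) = (n - 1)*(n + 4)*(n^3 - 8*n^2 + 19*n - 12) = (n - 3)*(n - 1)*(n + 4)*(n^2 - 5*n + 4) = (n - 3)*(n - 1)^2*(n + 4)*(n - 4)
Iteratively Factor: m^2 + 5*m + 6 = (m + 2)*(m + 3)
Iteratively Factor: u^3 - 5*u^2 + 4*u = (u - 1)*(u^2 - 4*u) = u*(u - 1)*(u - 4)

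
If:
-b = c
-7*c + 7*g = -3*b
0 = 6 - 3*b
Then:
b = 2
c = -2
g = -20/7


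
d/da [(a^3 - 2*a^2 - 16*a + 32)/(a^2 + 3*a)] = (a^4 + 6*a^3 + 10*a^2 - 64*a - 96)/(a^2*(a^2 + 6*a + 9))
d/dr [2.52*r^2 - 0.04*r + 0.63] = 5.04*r - 0.04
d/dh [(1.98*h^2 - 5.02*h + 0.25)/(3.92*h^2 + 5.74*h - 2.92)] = (31.0436*h^2 - 13.5232*h + 13.2234)/(15.3664*h^4 + 45.0016*h^3 + 10.0548*h^2 - 33.5216*h + 8.5264)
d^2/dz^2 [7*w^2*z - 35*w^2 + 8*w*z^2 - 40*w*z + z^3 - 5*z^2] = 16*w + 6*z - 10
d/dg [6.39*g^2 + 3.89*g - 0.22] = 12.78*g + 3.89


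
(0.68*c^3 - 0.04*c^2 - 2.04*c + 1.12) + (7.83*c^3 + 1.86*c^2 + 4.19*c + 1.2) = 8.51*c^3 + 1.82*c^2 + 2.15*c + 2.32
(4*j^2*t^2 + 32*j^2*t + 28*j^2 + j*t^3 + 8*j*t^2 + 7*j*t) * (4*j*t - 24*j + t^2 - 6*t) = 16*j^3*t^3 + 32*j^3*t^2 - 656*j^3*t - 672*j^3 + 8*j^2*t^4 + 16*j^2*t^3 - 328*j^2*t^2 - 336*j^2*t + j*t^5 + 2*j*t^4 - 41*j*t^3 - 42*j*t^2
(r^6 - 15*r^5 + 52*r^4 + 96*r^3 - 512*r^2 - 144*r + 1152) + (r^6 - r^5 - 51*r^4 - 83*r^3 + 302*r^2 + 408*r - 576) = 2*r^6 - 16*r^5 + r^4 + 13*r^3 - 210*r^2 + 264*r + 576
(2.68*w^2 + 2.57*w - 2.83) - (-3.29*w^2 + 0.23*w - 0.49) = 5.97*w^2 + 2.34*w - 2.34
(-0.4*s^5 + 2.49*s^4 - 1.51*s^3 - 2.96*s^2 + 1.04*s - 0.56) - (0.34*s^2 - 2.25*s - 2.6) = -0.4*s^5 + 2.49*s^4 - 1.51*s^3 - 3.3*s^2 + 3.29*s + 2.04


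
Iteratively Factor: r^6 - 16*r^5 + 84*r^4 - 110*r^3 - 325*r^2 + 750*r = (r - 3)*(r^5 - 13*r^4 + 45*r^3 + 25*r^2 - 250*r) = (r - 5)*(r - 3)*(r^4 - 8*r^3 + 5*r^2 + 50*r) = r*(r - 5)*(r - 3)*(r^3 - 8*r^2 + 5*r + 50) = r*(r - 5)^2*(r - 3)*(r^2 - 3*r - 10) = r*(r - 5)^2*(r - 3)*(r + 2)*(r - 5)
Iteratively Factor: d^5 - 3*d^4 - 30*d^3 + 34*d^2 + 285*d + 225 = (d - 5)*(d^4 + 2*d^3 - 20*d^2 - 66*d - 45) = (d - 5)*(d + 1)*(d^3 + d^2 - 21*d - 45) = (d - 5)^2*(d + 1)*(d^2 + 6*d + 9) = (d - 5)^2*(d + 1)*(d + 3)*(d + 3)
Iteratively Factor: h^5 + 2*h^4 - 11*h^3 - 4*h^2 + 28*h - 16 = (h - 1)*(h^4 + 3*h^3 - 8*h^2 - 12*h + 16) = (h - 1)*(h + 4)*(h^3 - h^2 - 4*h + 4) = (h - 1)*(h + 2)*(h + 4)*(h^2 - 3*h + 2) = (h - 2)*(h - 1)*(h + 2)*(h + 4)*(h - 1)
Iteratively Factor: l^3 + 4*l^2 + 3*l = (l + 1)*(l^2 + 3*l) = (l + 1)*(l + 3)*(l)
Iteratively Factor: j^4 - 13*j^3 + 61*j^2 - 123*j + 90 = (j - 5)*(j^3 - 8*j^2 + 21*j - 18) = (j - 5)*(j - 3)*(j^2 - 5*j + 6) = (j - 5)*(j - 3)^2*(j - 2)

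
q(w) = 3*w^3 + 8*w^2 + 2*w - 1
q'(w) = 9*w^2 + 16*w + 2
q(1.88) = 50.97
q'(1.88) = 63.89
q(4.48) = 438.27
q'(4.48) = 254.31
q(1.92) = 53.56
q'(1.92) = 65.90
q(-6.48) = -494.33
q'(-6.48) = 276.23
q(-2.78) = -9.19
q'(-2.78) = 27.08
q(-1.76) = 3.91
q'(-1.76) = 1.72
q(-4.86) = -166.14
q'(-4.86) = 136.82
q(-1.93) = 3.37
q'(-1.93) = 4.64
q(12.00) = 6359.00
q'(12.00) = 1490.00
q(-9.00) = -1558.00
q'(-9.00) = 587.00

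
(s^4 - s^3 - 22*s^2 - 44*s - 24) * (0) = 0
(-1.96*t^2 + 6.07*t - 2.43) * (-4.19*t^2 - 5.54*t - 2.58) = 8.2124*t^4 - 14.5749*t^3 - 18.3893*t^2 - 2.1984*t + 6.2694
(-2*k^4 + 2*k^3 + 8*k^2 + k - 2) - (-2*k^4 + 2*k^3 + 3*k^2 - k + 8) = 5*k^2 + 2*k - 10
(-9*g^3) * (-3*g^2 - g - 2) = 27*g^5 + 9*g^4 + 18*g^3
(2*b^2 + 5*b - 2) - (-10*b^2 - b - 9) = 12*b^2 + 6*b + 7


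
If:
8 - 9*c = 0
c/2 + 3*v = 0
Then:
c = 8/9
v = -4/27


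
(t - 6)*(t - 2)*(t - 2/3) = t^3 - 26*t^2/3 + 52*t/3 - 8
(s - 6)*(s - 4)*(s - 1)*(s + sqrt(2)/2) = s^4 - 11*s^3 + sqrt(2)*s^3/2 - 11*sqrt(2)*s^2/2 + 34*s^2 - 24*s + 17*sqrt(2)*s - 12*sqrt(2)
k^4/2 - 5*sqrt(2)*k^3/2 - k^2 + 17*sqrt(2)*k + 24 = (k/2 + sqrt(2)/2)*(k - 4*sqrt(2))*(k - 3*sqrt(2))*(k + sqrt(2))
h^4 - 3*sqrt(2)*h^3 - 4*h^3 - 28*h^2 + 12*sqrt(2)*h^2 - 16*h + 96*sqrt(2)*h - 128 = (h - 8)*(h + 4)*(h - 2*sqrt(2))*(h - sqrt(2))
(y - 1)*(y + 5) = y^2 + 4*y - 5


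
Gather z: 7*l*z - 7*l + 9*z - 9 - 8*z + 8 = -7*l + z*(7*l + 1) - 1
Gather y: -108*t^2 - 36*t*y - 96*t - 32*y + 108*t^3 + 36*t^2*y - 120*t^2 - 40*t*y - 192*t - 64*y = 108*t^3 - 228*t^2 - 288*t + y*(36*t^2 - 76*t - 96)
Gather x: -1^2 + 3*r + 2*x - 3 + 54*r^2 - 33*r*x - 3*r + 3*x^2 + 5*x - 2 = 54*r^2 + 3*x^2 + x*(7 - 33*r) - 6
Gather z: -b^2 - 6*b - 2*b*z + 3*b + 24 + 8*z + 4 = -b^2 - 3*b + z*(8 - 2*b) + 28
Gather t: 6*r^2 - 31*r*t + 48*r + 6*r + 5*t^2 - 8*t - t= 6*r^2 + 54*r + 5*t^2 + t*(-31*r - 9)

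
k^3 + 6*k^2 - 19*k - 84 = (k - 4)*(k + 3)*(k + 7)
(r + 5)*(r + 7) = r^2 + 12*r + 35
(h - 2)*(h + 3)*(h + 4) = h^3 + 5*h^2 - 2*h - 24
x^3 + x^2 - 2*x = x*(x - 1)*(x + 2)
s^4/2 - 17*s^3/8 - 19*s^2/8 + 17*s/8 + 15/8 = (s/2 + 1/2)*(s - 5)*(s - 1)*(s + 3/4)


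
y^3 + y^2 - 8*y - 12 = (y - 3)*(y + 2)^2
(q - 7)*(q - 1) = q^2 - 8*q + 7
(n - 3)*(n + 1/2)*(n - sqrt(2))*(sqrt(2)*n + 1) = sqrt(2)*n^4 - 5*sqrt(2)*n^3/2 - n^3 - 5*sqrt(2)*n^2/2 + 5*n^2/2 + 3*n/2 + 5*sqrt(2)*n/2 + 3*sqrt(2)/2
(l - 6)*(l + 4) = l^2 - 2*l - 24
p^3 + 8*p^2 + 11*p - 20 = (p - 1)*(p + 4)*(p + 5)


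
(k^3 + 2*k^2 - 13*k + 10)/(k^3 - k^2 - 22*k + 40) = (k - 1)/(k - 4)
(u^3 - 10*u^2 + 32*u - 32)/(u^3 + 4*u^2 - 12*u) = (u^2 - 8*u + 16)/(u*(u + 6))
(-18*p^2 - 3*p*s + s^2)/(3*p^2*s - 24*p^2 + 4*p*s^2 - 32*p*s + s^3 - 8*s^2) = (-6*p + s)/(p*s - 8*p + s^2 - 8*s)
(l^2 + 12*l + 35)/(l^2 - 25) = (l + 7)/(l - 5)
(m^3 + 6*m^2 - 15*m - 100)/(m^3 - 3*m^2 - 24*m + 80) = (m + 5)/(m - 4)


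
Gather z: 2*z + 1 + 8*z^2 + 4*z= 8*z^2 + 6*z + 1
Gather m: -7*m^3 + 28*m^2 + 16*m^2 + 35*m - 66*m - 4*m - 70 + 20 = -7*m^3 + 44*m^2 - 35*m - 50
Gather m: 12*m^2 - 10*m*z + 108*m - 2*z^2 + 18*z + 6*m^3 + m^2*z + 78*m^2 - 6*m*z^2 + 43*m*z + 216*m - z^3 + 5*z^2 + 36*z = 6*m^3 + m^2*(z + 90) + m*(-6*z^2 + 33*z + 324) - z^3 + 3*z^2 + 54*z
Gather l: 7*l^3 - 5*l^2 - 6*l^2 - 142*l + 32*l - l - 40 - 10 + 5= 7*l^3 - 11*l^2 - 111*l - 45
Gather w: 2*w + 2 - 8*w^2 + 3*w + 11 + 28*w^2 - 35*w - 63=20*w^2 - 30*w - 50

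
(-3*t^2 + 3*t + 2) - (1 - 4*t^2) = t^2 + 3*t + 1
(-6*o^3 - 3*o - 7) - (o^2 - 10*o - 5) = -6*o^3 - o^2 + 7*o - 2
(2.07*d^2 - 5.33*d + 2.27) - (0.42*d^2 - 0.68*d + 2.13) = 1.65*d^2 - 4.65*d + 0.14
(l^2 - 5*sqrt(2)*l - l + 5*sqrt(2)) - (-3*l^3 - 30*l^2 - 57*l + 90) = 3*l^3 + 31*l^2 - 5*sqrt(2)*l + 56*l - 90 + 5*sqrt(2)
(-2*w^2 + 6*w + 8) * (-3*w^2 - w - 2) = 6*w^4 - 16*w^3 - 26*w^2 - 20*w - 16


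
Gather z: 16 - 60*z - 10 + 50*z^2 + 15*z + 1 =50*z^2 - 45*z + 7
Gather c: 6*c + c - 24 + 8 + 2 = 7*c - 14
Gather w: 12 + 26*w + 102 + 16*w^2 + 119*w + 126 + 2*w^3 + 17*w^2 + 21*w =2*w^3 + 33*w^2 + 166*w + 240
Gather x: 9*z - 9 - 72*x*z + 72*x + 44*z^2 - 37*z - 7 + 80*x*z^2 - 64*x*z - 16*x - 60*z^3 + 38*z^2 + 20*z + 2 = x*(80*z^2 - 136*z + 56) - 60*z^3 + 82*z^2 - 8*z - 14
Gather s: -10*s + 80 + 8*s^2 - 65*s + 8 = 8*s^2 - 75*s + 88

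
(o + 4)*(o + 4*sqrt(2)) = o^2 + 4*o + 4*sqrt(2)*o + 16*sqrt(2)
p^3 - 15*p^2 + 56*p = p*(p - 8)*(p - 7)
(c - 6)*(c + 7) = c^2 + c - 42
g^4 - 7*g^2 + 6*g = g*(g - 2)*(g - 1)*(g + 3)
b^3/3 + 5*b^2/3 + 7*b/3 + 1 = (b/3 + 1)*(b + 1)^2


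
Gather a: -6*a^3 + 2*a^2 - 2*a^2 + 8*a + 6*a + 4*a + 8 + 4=-6*a^3 + 18*a + 12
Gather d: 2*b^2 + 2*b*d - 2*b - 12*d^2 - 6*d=2*b^2 - 2*b - 12*d^2 + d*(2*b - 6)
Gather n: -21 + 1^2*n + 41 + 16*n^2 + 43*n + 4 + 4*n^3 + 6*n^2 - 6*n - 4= 4*n^3 + 22*n^2 + 38*n + 20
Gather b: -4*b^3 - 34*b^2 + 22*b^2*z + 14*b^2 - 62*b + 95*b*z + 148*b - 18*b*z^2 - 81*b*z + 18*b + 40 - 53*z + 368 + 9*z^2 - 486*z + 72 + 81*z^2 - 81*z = -4*b^3 + b^2*(22*z - 20) + b*(-18*z^2 + 14*z + 104) + 90*z^2 - 620*z + 480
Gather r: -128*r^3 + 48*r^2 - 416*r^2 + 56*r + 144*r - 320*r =-128*r^3 - 368*r^2 - 120*r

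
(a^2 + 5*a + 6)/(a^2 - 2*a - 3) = (a^2 + 5*a + 6)/(a^2 - 2*a - 3)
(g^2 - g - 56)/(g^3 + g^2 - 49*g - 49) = (g - 8)/(g^2 - 6*g - 7)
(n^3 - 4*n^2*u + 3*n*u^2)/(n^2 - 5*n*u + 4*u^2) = n*(-n + 3*u)/(-n + 4*u)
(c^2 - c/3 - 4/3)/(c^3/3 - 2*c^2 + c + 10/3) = (3*c - 4)/(c^2 - 7*c + 10)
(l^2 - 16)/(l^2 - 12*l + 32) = (l + 4)/(l - 8)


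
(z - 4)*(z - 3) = z^2 - 7*z + 12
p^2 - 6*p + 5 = (p - 5)*(p - 1)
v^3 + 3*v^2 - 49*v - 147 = (v - 7)*(v + 3)*(v + 7)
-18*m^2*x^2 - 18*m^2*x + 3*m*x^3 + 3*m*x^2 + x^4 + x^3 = x*(-3*m + x)*(6*m + x)*(x + 1)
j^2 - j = j*(j - 1)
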